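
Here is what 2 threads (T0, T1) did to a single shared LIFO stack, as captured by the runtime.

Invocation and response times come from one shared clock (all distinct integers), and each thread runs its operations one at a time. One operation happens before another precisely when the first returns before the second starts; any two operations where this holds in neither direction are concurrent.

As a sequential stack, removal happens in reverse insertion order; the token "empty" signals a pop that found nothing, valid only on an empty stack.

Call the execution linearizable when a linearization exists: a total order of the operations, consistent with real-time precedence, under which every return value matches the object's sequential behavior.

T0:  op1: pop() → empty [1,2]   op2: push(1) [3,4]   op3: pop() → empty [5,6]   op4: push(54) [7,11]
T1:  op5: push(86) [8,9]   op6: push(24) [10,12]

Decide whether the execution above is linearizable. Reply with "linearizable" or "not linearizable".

not linearizable

events 1..5 are fine; event 6 — the response of op3 at time 6 — makes the prefix non-linearizable
exactly one order of the 3 completed ops respects real time; the LIFO stack replay fails
for example op1, op2, op3 fails at step 3: op3 pop() → empty is not legal there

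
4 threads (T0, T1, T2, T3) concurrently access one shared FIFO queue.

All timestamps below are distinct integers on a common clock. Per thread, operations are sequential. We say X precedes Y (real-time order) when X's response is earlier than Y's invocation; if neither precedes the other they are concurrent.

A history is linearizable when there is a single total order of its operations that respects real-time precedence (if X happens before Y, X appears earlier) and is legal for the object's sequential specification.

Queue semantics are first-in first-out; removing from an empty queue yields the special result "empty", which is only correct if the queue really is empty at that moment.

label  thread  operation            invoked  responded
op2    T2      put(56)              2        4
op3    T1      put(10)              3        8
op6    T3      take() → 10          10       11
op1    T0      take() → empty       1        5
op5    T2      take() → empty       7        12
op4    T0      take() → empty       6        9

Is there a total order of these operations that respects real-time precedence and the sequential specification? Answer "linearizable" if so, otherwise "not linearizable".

not linearizable

events 1..11 are fine; event 12 — the response of op5 at time 12 — makes the prefix non-linearizable
all 28 real-time-respecting orders fail — 6 completed FIFO queue operations, no legal replay
one such order, op1, op2, op3, op4, op5, op6, breaks at step 4 where op4 take() → empty is illegal
one such order, op1, op2, op3, op4, op6, op5, breaks at step 4 where op4 take() → empty is illegal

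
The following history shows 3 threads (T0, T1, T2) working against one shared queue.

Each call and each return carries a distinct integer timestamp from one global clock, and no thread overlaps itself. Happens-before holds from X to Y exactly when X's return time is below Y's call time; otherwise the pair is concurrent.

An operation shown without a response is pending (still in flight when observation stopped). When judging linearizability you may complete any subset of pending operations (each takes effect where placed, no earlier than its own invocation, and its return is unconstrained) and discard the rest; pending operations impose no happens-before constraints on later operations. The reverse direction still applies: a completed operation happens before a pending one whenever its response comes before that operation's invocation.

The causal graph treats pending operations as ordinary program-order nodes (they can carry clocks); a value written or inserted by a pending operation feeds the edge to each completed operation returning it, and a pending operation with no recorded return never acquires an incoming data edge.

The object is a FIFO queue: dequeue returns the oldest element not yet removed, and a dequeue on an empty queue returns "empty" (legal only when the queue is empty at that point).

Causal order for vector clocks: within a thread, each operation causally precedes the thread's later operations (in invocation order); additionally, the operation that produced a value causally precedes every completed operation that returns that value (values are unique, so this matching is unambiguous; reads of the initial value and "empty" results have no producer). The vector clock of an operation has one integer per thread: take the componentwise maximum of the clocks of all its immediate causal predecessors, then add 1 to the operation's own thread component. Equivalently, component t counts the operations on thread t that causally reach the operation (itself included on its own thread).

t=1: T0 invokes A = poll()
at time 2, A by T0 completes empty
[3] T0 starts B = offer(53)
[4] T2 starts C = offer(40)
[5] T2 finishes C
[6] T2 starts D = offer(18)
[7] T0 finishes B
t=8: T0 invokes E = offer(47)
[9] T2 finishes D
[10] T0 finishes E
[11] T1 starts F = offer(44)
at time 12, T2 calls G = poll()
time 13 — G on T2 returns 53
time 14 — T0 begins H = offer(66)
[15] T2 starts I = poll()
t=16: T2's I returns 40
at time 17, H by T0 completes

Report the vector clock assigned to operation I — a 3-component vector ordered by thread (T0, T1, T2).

C, invoked 4, has no incoming edges; only T2's bump applies → (0, 0, 1)
F, invoked 11, has no incoming edges; only T1's bump applies → (0, 1, 0)
A, invoked 1, has no incoming edges; only T0's bump applies → (1, 0, 0)
merge at D (invoked 6): VC(C)=(0, 0, 1), own-thread bump on T2 → (0, 0, 2)
merge at B (invoked 3): VC(A)=(1, 0, 0), own-thread bump on T0 → (2, 0, 0)
merge at E (invoked 8): VC(B)=(2, 0, 0), own-thread bump on T0 → (3, 0, 0)
merge at H (invoked 14): VC(E)=(3, 0, 0), own-thread bump on T0 → (4, 0, 0)
merge at G (invoked 12): VC(B)=(2, 0, 0), VC(D)=(0, 0, 2), own-thread bump on T2 → (2, 0, 3)
merge at I (invoked 15): VC(C)=(0, 0, 1), VC(G)=(2, 0, 3), own-thread bump on T2 → (2, 0, 4)
target: VC(I) = (2, 0, 4)

(2, 0, 4)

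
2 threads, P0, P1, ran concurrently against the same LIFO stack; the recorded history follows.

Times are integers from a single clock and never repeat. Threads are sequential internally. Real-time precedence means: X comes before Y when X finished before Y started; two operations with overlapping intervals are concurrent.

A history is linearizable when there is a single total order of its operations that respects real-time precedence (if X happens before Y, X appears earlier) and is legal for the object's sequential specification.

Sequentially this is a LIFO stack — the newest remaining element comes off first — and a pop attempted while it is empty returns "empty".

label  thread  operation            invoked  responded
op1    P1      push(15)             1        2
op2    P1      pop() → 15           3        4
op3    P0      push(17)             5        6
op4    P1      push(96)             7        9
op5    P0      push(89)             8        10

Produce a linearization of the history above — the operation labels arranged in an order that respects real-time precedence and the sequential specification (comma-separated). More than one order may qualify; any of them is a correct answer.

op1, op2, op3, op4, op5

after step 1 (op1 push(15)): stack <15>
after step 2 (op2 pop() → 15): stack <>
after step 3 (op3 push(17)): stack <17>
after step 4 (op4 push(96)): stack <17,96>
after step 5 (op5 push(89)): stack <17,96,89>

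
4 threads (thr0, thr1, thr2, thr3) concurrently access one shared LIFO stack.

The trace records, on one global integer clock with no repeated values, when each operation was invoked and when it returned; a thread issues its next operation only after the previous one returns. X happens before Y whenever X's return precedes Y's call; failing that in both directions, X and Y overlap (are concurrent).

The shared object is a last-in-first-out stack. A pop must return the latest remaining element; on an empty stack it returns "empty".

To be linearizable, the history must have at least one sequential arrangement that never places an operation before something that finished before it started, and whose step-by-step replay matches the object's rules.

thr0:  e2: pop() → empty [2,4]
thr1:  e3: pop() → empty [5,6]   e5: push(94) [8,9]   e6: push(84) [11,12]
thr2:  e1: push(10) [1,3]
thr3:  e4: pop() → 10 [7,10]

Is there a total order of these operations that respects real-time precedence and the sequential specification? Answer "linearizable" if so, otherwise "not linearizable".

prefix check: 1..5 passes, 1..6 fails once e3's time-6 response joins
all 2 real-time-respecting orders fail — 3 completed LIFO stack operations, no legal replay
take e1, e2, e3: step 2 already fails, because e2 pop() → empty cannot occur there
take e2, e1, e3: step 3 already fails, because e3 pop() → empty cannot occur there

not linearizable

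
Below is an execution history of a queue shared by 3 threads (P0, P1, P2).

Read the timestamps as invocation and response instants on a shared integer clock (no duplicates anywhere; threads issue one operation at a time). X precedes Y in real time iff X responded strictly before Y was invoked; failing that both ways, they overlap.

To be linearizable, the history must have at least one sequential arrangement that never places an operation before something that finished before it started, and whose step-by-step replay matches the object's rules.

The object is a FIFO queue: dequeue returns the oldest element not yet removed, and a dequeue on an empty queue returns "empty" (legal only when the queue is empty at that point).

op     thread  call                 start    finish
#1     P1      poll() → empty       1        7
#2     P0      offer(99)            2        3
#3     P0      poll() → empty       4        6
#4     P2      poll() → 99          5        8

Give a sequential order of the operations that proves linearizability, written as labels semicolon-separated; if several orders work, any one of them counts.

#1; #2; #4; #3

1. #1 poll() → empty, leaving queue <>
2. #2 offer(99), leaving queue <99>
3. #4 poll() → 99, leaving queue <>
4. #3 poll() → empty, leaving queue <>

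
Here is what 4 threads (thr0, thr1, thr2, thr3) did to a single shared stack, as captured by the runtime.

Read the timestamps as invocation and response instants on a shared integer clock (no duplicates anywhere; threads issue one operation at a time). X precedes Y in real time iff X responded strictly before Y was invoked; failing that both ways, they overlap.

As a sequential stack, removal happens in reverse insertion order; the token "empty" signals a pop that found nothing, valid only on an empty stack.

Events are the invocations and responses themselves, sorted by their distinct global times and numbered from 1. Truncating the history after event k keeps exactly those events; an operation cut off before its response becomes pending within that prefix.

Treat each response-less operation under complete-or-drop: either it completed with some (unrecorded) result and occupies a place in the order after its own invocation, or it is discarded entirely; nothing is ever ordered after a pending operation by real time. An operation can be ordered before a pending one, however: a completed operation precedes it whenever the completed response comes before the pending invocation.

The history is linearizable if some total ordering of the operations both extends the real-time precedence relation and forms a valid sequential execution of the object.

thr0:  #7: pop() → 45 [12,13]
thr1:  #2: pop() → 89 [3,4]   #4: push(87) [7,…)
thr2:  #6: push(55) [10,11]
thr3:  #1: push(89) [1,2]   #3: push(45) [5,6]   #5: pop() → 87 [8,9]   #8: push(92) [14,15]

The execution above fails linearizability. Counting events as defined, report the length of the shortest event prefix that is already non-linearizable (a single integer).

a valid linearization of events 1..12 exists, for instance #1, #2, #3, #4, #5, #6:
step 1: #1 push(89) — stack <89>
step 2: #2 pop() → 89 — stack <>
step 3: #3 push(45) — stack <45>
step 4: #4 push(87) (pending, included) — stack <45,87>
step 5: #5 pop() → 87 — stack <45>
step 6: #6 push(55) — stack <45,55>
event 13 — #7's response, time 13 — after it, nothing linearizes
every completion of the 1 pending operation (#4) was checked; none linearizes
one such order, #1, #2, #3, #5, #6, #7 (pending dropped), breaks at step 4 where #5 pop() → 87 is illegal

13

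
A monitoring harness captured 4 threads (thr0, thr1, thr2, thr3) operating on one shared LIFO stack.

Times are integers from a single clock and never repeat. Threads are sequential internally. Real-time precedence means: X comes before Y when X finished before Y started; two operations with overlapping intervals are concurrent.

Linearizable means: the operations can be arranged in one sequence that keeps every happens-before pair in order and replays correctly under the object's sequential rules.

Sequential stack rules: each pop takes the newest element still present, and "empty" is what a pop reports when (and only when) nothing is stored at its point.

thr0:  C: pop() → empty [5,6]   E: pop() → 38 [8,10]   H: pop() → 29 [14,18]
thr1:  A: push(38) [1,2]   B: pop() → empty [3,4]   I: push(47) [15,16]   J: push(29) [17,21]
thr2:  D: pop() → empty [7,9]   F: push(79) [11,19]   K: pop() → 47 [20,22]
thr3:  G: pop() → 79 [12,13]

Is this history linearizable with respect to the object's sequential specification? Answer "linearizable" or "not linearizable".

not linearizable

prefix check: 1..3 passes, 1..4 fails once B's time-4 response joins
exactly one order of the 2 completed ops respects real time; the LIFO stack replay fails
e.g. A, B: illegal at step 2, since B pop() → empty cannot apply there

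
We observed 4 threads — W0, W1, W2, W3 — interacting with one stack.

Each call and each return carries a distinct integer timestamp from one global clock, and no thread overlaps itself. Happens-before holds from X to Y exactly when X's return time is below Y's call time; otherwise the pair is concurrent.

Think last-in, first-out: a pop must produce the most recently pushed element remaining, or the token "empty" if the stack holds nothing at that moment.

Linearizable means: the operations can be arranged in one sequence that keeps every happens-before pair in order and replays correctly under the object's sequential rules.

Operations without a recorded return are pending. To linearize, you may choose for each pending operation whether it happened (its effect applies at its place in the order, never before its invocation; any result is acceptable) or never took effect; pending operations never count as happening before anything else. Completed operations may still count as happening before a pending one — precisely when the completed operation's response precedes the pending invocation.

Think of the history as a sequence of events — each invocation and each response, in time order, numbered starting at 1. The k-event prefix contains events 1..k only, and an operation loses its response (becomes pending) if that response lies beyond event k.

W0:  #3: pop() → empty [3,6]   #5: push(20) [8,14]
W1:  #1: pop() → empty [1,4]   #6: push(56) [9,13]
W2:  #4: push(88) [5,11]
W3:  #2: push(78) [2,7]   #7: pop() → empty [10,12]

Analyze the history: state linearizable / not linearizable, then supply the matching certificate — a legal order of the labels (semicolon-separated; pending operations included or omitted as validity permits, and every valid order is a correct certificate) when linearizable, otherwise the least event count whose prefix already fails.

events 1..11 are fine; event 12 — the response of #7 at time 12 — makes the prefix non-linearizable
the 5 completed operations admit 18 real-time orders; each fails the stack replay
completion choices over the 2 pending operations (#5, #6) were checked; none helps
e.g. #1, #2, #3, #4, #7 (pending dropped): illegal at step 3, since #3 pop() → empty cannot apply there
e.g. #1, #2, #3, #7, #4 (pending dropped): illegal at step 3, since #3 pop() → empty cannot apply there

not linearizable — minimal violating prefix: 12 events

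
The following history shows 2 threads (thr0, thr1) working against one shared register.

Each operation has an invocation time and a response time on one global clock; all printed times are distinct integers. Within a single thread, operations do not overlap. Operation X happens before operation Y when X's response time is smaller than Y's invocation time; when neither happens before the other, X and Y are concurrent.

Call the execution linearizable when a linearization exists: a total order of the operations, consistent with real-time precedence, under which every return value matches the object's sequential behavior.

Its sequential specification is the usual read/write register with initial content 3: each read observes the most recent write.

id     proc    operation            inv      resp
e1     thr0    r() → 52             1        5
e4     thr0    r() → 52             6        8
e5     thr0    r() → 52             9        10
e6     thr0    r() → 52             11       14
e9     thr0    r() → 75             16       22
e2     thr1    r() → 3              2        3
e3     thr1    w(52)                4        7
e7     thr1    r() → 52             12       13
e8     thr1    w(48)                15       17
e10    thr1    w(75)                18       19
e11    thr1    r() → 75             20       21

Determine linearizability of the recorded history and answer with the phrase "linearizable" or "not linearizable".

linearizable

witness order: e2, e3, e1, e4, e5, e6, e7, e8, e10, e9, e11
step 1: e2 r() → 3 — value 3
step 2: e3 w(52) — value 52
step 3: e1 r() → 52 — value 52
step 4: e4 r() → 52 — value 52
step 5: e5 r() → 52 — value 52
step 6: e6 r() → 52 — value 52
step 7: e7 r() → 52 — value 52
step 8: e8 w(48) — value 48
step 9: e10 w(75) — value 75
step 10: e9 r() → 75 — value 75
step 11: e11 r() → 75 — value 75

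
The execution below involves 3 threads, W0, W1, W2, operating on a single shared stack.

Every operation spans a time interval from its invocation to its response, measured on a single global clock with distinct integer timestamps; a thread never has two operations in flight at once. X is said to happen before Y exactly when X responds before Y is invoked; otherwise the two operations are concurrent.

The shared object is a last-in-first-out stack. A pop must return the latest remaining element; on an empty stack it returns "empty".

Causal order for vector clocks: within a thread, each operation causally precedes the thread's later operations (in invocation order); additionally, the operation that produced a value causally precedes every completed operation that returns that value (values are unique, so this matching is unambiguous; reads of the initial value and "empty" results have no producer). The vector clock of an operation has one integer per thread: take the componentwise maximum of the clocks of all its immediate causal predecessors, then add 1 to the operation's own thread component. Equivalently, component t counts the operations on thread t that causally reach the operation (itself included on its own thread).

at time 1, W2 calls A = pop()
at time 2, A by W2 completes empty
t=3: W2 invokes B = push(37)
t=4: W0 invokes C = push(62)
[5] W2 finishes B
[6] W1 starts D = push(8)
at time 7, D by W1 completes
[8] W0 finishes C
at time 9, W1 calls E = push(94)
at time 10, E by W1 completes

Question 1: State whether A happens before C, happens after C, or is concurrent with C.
before

A spans [1,2], C spans [4,8]
resp(A)=2 < inv(C)=4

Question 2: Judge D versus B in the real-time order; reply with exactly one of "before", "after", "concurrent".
after

D spans [6,7], B spans [3,5]
resp(B)=5 < inv(D)=6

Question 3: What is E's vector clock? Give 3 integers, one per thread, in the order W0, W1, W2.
(0, 2, 0)

root op A, invoked 1: fresh clock plus W2's own tick → (0, 0, 1)
root op D, invoked 6: fresh clock plus W1's own tick → (0, 1, 0)
root op C, invoked 4: fresh clock plus W0's own tick → (1, 0, 0)
B (invocation 3): componentwise max over VC(A)=(0, 0, 1), +1 at W2, giving (0, 0, 2)
E (invocation 9): componentwise max over VC(D)=(0, 1, 0), +1 at W1, giving (0, 2, 0)
target: VC(E) = (0, 2, 0)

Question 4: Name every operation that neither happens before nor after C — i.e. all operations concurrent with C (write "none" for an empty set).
B, D

C runs from 4 to 8; window-overlapping ops are concurrent
A [1,2]: before
B [3,5]: concurrent
D [6,7]: concurrent
E [9,10]: after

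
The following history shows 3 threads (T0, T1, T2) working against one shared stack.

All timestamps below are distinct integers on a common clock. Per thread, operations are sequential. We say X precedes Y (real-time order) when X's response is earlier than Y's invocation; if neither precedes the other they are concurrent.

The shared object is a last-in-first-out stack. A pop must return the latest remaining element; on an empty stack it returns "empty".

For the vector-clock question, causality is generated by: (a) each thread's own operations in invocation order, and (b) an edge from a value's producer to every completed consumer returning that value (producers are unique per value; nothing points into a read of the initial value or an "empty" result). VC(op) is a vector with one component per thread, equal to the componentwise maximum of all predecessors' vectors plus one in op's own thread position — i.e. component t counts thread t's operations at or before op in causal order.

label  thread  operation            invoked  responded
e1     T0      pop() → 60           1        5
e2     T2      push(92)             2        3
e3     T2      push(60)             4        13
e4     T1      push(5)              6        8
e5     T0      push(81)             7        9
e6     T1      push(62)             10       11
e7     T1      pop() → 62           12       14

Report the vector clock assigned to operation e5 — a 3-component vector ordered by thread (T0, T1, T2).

root op e2, invoked 2: fresh clock plus T2's own tick → (0, 0, 1)
root op e4, invoked 6: fresh clock plus T1's own tick → (0, 1, 0)
invoked at 4, e3 merges VC(e2)=(0, 0, 1) and bumps T2's slot → (0, 0, 2)
invoked at 10, e6 merges VC(e4)=(0, 1, 0) and bumps T1's slot → (0, 2, 0)
invoked at 12, e7 merges VC(e6)=(0, 2, 0) and bumps T1's slot → (0, 3, 0)
invoked at 1, e1 merges VC(e3)=(0, 0, 2) and bumps T0's slot → (1, 0, 2)
invoked at 7, e5 merges VC(e1)=(1, 0, 2) and bumps T0's slot → (2, 0, 2)
target: VC(e5) = (2, 0, 2)

(2, 0, 2)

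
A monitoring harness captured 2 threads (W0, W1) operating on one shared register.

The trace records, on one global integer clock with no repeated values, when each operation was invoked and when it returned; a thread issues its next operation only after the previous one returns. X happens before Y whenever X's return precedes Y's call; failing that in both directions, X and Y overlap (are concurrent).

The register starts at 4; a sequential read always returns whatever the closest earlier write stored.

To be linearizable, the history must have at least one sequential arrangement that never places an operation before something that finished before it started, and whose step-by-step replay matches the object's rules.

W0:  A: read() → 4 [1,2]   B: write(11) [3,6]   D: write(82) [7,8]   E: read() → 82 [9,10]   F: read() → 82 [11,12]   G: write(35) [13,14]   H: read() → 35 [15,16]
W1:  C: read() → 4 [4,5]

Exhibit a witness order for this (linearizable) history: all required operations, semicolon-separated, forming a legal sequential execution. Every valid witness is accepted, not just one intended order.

step 1: A read() → 4 — value 4
step 2: C read() → 4 — value 4
step 3: B write(11) — value 11
step 4: D write(82) — value 82
step 5: E read() → 82 — value 82
step 6: F read() → 82 — value 82
step 7: G write(35) — value 35
step 8: H read() → 35 — value 35

A; C; B; D; E; F; G; H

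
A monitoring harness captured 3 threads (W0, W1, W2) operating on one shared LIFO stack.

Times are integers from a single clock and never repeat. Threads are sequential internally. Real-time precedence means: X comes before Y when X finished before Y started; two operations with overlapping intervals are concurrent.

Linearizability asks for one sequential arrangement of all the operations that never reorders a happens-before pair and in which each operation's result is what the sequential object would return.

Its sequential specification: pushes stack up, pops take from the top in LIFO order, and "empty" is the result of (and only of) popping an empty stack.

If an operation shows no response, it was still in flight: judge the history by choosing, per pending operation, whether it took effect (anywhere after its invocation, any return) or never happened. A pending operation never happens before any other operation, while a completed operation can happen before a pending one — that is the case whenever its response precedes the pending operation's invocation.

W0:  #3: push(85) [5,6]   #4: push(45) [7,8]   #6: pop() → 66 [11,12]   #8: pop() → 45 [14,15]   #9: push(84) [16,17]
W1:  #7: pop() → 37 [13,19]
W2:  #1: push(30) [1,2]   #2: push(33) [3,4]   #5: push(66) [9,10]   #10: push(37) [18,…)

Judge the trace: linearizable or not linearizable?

linearizable

witness order: #1, #2, #3, #4, #5, #6, #8, #9, #10, #7
after step 1 (#1 push(30)): stack <30>
after step 2 (#2 push(33)): stack <30,33>
after step 3 (#3 push(85)): stack <30,33,85>
after step 4 (#4 push(45)): stack <30,33,85,45>
after step 5 (#5 push(66)): stack <30,33,85,45,66>
after step 6 (#6 pop() → 66): stack <30,33,85,45>
after step 7 (#8 pop() → 45): stack <30,33,85>
after step 8 (#9 push(84)): stack <30,33,85,84>
after step 9 (#10 push(37) (pending, included)): stack <30,33,85,84,37>
after step 10 (#7 pop() → 37): stack <30,33,85,84>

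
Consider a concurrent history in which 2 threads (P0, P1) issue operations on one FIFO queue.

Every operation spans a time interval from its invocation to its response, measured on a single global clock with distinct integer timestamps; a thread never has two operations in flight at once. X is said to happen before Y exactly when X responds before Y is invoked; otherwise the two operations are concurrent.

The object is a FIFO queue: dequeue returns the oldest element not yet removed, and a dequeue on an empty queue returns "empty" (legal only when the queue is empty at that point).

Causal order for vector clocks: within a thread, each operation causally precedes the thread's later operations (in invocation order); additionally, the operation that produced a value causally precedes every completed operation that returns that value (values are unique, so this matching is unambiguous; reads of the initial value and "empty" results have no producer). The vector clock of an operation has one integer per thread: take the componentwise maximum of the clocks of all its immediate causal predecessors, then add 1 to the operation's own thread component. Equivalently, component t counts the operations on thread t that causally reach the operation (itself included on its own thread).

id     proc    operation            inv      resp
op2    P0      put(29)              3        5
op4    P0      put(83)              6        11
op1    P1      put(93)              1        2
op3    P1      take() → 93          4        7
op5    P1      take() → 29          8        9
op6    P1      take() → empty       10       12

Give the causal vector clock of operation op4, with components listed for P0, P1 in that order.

(2, 0)

invoked at 1, op1 has no predecessors; its own P1 bump gives (0, 1)
invoked at 3, op2 has no predecessors; its own P0 bump gives (1, 0)
op3 (invocation 4): componentwise max over VC(op1)=(0, 1), +1 at P1, giving (0, 2)
op4 (invocation 6): componentwise max over VC(op2)=(1, 0), +1 at P0, giving (2, 0)
op5 (invocation 8): componentwise max over VC(op2)=(1, 0), VC(op3)=(0, 2), +1 at P1, giving (1, 3)
op6 (invocation 10): componentwise max over VC(op5)=(1, 3), +1 at P1, giving (1, 4)
target: VC(op4) = (2, 0)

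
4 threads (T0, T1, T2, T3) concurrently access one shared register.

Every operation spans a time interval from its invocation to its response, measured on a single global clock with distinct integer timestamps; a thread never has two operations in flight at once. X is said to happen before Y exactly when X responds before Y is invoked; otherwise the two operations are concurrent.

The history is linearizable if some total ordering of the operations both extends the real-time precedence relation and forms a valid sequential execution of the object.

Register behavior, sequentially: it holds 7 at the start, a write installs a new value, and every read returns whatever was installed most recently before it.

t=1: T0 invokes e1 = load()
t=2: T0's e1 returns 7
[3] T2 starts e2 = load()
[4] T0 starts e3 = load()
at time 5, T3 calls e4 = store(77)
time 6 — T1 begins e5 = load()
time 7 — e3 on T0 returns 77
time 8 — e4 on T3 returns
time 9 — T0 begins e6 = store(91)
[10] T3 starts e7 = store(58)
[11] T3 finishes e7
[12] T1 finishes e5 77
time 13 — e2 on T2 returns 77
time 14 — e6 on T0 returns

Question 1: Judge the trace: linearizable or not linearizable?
one valid linearization: e1, e4, e2, e3, e5, e6, e7
1. e1 load() → 7, leaving value 7
2. e4 store(77), leaving value 77
3. e2 load() → 77, leaving value 77
4. e3 load() → 77, leaving value 77
5. e5 load() → 77, leaving value 77
6. e6 store(91), leaving value 91
7. e7 store(58), leaving value 58

linearizable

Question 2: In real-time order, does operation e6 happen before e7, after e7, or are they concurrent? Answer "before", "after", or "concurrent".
Answer: concurrent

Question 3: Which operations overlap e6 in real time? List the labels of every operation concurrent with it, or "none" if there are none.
Answer: e2, e5, e7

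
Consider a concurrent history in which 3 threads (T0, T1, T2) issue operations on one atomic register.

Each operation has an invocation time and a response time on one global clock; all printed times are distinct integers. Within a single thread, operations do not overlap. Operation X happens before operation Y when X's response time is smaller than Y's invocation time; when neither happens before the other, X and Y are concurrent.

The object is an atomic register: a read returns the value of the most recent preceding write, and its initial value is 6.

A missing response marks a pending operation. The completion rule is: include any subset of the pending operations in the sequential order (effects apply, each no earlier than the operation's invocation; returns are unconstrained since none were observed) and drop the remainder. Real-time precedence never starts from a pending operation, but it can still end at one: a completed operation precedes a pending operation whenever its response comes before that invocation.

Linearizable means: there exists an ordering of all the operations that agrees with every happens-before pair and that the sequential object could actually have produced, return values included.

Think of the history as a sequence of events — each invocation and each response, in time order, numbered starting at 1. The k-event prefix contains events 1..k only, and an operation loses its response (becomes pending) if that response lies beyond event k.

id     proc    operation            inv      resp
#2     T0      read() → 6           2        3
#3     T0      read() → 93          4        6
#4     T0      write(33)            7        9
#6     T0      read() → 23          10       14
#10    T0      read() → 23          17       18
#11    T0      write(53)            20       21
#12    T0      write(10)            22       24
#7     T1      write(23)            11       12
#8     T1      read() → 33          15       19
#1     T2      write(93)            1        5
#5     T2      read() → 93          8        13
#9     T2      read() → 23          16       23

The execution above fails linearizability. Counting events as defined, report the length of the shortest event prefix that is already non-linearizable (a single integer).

19

events 1..18 are linearizable; a witness order is #2, #1, #3, #5, #4, #7, #6, #8, #9, #10:
step 1: #2 read() → 6 — value 6
step 2: #1 write(93) — value 93
step 3: #3 read() → 93 — value 93
step 4: #5 read() → 93 — value 93
step 5: #4 write(33) — value 33
step 6: #7 write(23) — value 23
step 7: #6 read() → 23 — value 23
step 8: #8 read() (pending, included) — value 23
step 9: #9 read() (pending, included) — value 23
step 10: #10 read() → 23 — value 23
once event 19 joins (#8's response, time 19), exhaustive search finds no witness
no escape via the 1 pending operation (#9): every completion choice fails
sample order #1, #2, #3, #4, #5, #6, #7, #8, #10 (pending dropped) stalls at step 2 — #2 read() → 6 has no legal effect
sample order #1, #2, #3, #4, #5, #6, #7, #10, #8 (pending dropped) stalls at step 2 — #2 read() → 6 has no legal effect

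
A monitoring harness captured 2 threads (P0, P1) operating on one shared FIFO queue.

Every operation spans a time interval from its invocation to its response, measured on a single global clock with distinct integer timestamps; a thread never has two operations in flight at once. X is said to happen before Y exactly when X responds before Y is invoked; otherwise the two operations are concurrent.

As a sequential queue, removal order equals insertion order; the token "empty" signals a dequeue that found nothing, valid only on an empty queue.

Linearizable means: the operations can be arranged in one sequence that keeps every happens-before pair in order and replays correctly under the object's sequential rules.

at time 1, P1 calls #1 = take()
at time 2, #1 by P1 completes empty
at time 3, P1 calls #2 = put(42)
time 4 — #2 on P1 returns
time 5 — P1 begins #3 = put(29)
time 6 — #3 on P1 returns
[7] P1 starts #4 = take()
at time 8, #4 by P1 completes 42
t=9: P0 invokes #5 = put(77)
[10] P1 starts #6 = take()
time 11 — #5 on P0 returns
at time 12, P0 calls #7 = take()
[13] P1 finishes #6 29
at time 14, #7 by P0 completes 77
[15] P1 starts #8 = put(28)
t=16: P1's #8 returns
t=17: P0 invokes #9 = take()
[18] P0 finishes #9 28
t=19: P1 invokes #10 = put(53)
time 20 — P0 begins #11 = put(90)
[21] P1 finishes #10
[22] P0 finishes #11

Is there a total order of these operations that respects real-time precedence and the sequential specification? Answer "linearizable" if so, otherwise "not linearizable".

linearizable

witness order: #1, #2, #3, #4, #5, #6, #7, #8, #9, #10, #11
1. #1 take() → empty, leaving queue <>
2. #2 put(42), leaving queue <42>
3. #3 put(29), leaving queue <42,29>
4. #4 take() → 42, leaving queue <29>
5. #5 put(77), leaving queue <29,77>
6. #6 take() → 29, leaving queue <77>
7. #7 take() → 77, leaving queue <>
8. #8 put(28), leaving queue <28>
9. #9 take() → 28, leaving queue <>
10. #10 put(53), leaving queue <53>
11. #11 put(90), leaving queue <53,90>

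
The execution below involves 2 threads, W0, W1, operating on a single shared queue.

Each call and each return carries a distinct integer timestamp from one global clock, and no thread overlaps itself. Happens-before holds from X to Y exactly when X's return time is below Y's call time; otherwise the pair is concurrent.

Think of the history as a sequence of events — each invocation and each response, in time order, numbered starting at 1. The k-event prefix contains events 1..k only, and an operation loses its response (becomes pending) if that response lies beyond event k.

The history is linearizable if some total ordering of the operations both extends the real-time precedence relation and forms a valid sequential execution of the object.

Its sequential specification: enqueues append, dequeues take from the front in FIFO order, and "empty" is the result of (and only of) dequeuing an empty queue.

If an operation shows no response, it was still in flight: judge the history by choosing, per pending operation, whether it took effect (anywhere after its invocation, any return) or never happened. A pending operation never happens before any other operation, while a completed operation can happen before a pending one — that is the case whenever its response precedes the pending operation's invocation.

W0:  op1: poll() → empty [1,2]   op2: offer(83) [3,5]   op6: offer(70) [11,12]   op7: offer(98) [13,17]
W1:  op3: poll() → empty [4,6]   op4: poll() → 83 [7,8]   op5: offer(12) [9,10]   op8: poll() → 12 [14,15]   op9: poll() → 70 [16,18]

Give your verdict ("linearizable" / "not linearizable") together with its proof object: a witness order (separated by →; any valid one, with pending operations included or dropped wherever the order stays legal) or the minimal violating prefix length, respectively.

linearizable — witness: op1 → op3 → op2 → op4 → op5 → op6 → op7 → op8 → op9

1. op1 poll() → empty, leaving queue <>
2. op3 poll() → empty, leaving queue <>
3. op2 offer(83), leaving queue <83>
4. op4 poll() → 83, leaving queue <>
5. op5 offer(12), leaving queue <12>
6. op6 offer(70), leaving queue <12,70>
7. op7 offer(98), leaving queue <12,70,98>
8. op8 poll() → 12, leaving queue <70,98>
9. op9 poll() → 70, leaving queue <98>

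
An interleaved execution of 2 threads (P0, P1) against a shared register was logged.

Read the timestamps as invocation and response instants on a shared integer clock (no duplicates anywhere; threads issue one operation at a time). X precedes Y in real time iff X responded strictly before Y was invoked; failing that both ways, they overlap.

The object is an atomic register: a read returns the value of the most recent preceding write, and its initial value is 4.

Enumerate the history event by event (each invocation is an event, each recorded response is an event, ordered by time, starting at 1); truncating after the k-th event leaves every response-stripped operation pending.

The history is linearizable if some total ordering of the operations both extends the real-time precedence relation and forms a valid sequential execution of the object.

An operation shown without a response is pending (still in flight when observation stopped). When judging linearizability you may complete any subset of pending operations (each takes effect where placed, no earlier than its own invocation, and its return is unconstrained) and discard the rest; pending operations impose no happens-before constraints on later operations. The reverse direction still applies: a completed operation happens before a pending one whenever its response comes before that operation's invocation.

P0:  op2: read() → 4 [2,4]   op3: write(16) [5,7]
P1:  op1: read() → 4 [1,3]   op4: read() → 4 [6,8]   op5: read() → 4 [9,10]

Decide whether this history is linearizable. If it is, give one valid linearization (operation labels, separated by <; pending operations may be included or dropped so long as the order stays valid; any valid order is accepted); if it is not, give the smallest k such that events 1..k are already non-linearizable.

not linearizable — minimal violating prefix: 10 events

cut after 9 events: linearizable; cut after 10 events (op5 responds, time 10): not linearizable
the 5 completed operations admit 4 real-time orders; each fails the register replay
take op1, op2, op3, op4, op5: step 4 already fails, because op4 read() → 4 cannot occur there
take op1, op2, op4, op3, op5: step 5 already fails, because op5 read() → 4 cannot occur there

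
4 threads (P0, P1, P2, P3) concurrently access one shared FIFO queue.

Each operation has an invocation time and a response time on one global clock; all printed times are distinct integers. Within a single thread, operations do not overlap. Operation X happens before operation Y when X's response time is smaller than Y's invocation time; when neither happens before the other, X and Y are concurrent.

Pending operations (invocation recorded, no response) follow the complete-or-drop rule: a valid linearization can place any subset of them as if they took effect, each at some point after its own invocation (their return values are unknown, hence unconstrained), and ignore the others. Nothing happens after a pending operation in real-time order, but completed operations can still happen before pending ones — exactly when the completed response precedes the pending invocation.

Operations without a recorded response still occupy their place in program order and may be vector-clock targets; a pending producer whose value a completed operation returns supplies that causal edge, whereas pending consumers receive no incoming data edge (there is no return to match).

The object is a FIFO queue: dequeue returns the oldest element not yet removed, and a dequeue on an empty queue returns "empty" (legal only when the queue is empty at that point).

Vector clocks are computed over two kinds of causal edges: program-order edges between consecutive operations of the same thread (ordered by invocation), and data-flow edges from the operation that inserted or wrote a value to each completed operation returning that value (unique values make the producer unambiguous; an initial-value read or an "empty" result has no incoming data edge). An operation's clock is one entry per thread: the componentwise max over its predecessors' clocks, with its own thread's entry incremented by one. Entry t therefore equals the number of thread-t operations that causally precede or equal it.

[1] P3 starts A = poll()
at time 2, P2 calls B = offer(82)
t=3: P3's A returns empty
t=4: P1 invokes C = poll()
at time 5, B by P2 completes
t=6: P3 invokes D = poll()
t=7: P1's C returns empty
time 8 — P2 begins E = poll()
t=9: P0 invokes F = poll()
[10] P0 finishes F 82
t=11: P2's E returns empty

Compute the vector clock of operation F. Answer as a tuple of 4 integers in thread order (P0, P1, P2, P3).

(1, 0, 1, 0)

VC(A, invoked at 1): no causal predecessors; +1 on P3 → (0, 0, 0, 1)
VC(B, invoked at 2): no causal predecessors; +1 on P2 → (0, 0, 1, 0)
VC(C, invoked at 4): no causal predecessors; +1 on P1 → (0, 1, 0, 0)
invoked at 6, D merges VC(A)=(0, 0, 0, 1) and bumps P3's slot → (0, 0, 0, 2)
invoked at 8, E merges VC(B)=(0, 0, 1, 0) and bumps P2's slot → (0, 0, 2, 0)
invoked at 9, F merges VC(B)=(0, 0, 1, 0) and bumps P0's slot → (1, 0, 1, 0)
target: VC(F) = (1, 0, 1, 0)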